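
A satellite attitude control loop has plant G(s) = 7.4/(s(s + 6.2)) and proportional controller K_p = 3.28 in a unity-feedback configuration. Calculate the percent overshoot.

The closed-loop denominator s² + 6.2s + 24.27 gives ω_n = √24.27 = 4.927 and ζ = 6.2/(2ω_n) = 0.6292.
%OS = 100·exp(−πζ/√(1−ζ²)) = 100·exp(−π·0.6292/√0.6041) = 7.86%.

7.86%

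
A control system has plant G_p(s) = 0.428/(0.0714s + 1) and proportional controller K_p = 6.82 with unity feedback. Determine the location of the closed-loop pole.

s = -54.89

Closed loop: T(s) = K_p·G_p/(1+K_p·G_p) = 2.919/(0.0714s + 1 + 2.919), with pole at s = −(1 + 2.919)/0.0714 = −54.89.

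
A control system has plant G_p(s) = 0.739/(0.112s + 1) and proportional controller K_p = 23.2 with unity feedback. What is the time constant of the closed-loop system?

Closed loop: T(s) = K_p·G_p/(1+K_p·G_p) = 17.14/(0.112s + 1 + 17.14), with pole at s = −(1 + 17.14)/0.112 = −162.
Closed-loop time constant τ = 1/162 = 0.00617 s.

τ = 0.00617 s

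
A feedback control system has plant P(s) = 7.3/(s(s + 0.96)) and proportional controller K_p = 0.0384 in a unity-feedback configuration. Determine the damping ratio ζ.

ζ = 0.907

The closed-loop denominator is s(s+0.96) + 0.0384·7.3 = s² + 0.96s + 0.2803.
Matching s² + 2ζω_n s + ω_n²: ω_n = √0.2803 = 0.5295 rad/s and 2ζω_n = 0.96, so ζ = 0.96/(2·0.5295) = 0.907.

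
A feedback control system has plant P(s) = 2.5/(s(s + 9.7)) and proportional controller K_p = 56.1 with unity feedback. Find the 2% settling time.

T_s ≈ 0.825 s

Closed-loop characteristic equation: s² + 9.7s + 140.2 = 0, so ω_n = 11.84 rad/s and ζ = 9.7/(2·11.84) = 0.4095.
2% settling time T_s ≈ 4/(ζω_n) = 4/4.85 = 0.825 s.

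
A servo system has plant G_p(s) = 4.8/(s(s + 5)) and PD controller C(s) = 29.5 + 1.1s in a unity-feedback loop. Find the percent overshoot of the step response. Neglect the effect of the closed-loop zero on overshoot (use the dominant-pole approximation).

Forward path: (29.5 + 1.1s)·4.8/(s(s+5)). The closed-loop characteristic equation is s² + (5 + 4.8·1.1)s + 4.8·29.5 = 0.
That is s² + 10.28s + 141.6 = 0, so ω_n = 11.9 rad/s and ζ = 10.28/(2·11.9) = 0.4319.
%OS = 100·exp(−πζ/√(1−ζ²)) = 22.2%.

22.2%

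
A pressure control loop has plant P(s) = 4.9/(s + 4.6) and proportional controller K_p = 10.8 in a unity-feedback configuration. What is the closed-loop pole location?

s = -57.52

Closed-loop transfer function: T(s) = K_p·P(s)/(1 + K_p·P(s)) = 52.92/(s + 4.6 + 52.92) = 52.92/(s + 57.52).
The closed-loop pole is at s = −57.52.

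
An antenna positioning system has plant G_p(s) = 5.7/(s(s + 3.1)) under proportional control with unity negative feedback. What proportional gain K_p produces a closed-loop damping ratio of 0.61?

Closed-loop characteristic equation: s² + 3.1s + K_p·5.7 = 0.
So ω_n = √(5.7K_p) and 2ζω_n = 3.1, giving ζ = 3.1/(2√(5.7K_p)).
Setting ζ = 0.61: √(5.7K_p) = 3.1/(2·0.61) = 2.541, so K_p = 6.457/5.7 = 1.13.

K_p = 1.13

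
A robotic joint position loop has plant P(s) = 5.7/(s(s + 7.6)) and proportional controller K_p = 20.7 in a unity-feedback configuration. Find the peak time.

Closed-loop characteristic equation: s² + 7.6s + 118 = 0, so ω_n = 10.86 rad/s and ζ = 7.6/(2·10.86) = 0.3498.
Damped frequency ω_d = ω_n√(1−ζ²) = 10.18 rad/s, so peak time T_p = π/ω_d = 0.309 s.

T_p = 0.309 s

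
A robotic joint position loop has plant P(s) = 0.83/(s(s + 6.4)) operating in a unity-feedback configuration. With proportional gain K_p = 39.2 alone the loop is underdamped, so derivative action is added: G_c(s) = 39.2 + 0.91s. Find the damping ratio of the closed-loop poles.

ζ = 0.627

Forward path: (39.2 + 0.91s)·0.83/(s(s+6.4)). The closed-loop characteristic equation is s² + (6.4 + 0.83·0.91)s + 0.83·39.2 = 0.
That is s² + 7.155s + 32.54 = 0, so ω_n = 5.704 rad/s and ζ = 7.155/(2·5.704) = 0.6272.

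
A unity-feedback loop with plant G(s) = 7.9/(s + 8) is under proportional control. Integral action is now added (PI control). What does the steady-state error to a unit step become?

The integrator makes K_pos = lim_{s→0} C(s)G(s) infinite, so e_ss = 1/(1+K_pos) = 0.

0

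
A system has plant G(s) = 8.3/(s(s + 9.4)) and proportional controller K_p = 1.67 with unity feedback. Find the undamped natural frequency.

ω_n = 3.72 rad/s

With unity feedback the closed-loop characteristic equation is s² + 9.4s + 1.67·8.3 = s² + 9.4s + 13.86 = 0.
So ω_n² = 13.86 ⇒ ω_n = 3.723 rad/s, and ζ = 9.4/(2ω_n) = 1.26.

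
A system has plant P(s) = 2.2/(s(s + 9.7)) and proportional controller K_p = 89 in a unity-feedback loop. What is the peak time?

The closed-loop denominator s² + 9.7s + 195.8 gives ω_n = √195.8 = 13.99 and ζ = 9.7/(2ω_n) = 0.3466.
Damped frequency ω_d = ω_n√(1−ζ²) = 13.13 rad/s, so peak time T_p = π/ω_d = 0.239 s.

T_p = 0.239 s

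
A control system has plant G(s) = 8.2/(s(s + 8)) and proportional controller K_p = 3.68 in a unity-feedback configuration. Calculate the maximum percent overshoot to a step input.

The closed-loop denominator s² + 8s + 30.18 gives ω_n = √30.18 = 5.493 and ζ = 8/(2ω_n) = 0.7282.
%OS = 100·exp(−πζ/√(1−ζ²)) = 100·exp(−π·0.7282/√0.4698) = 3.55%.

3.55%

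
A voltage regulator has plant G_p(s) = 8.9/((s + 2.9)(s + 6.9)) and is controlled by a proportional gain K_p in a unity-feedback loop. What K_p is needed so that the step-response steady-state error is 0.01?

K_p = 223

The loop is type 0, so e_ss(step) = 1/(1 + K_pos) with K_pos = K_p·G_p(0).
G_p(0) = 0.4448. Require 1/(1 + K_p·0.4448) = 0.01, so 1 + 0.4448·K_p = 100.
K_p = (100 − 1)/0.4448 = 223.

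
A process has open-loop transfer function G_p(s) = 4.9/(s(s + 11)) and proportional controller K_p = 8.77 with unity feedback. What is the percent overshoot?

From 1 + K_pG_p(s) = 0: s² + 11s + 42.97 = 0 ⇒ ω_n = 6.555, ζ = 0.839.
%OS = 100·exp(−πζ/√(1−ζ²)) = 100·exp(−π·0.839/√0.2961) = 0.787%.

0.787%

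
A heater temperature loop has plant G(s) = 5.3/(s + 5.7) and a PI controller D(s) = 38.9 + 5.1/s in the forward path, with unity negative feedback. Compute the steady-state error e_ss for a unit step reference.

The open loop D(s)G(s) has a pole at the origin (type 1), so the static position error constant is infinite and e_ss = 1/(1+∞) = 0.

0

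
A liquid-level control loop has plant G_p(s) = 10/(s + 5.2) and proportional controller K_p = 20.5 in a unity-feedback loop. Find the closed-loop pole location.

Closed-loop transfer function: T(s) = K_p·G_p(s)/(1 + K_p·G_p(s)) = 205/(s + 5.2 + 205) = 205/(s + 210.2).
The closed-loop pole is at s = −210.2.

s = -210.2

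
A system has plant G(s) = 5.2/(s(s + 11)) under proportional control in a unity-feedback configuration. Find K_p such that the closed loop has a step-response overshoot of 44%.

K_p = 91

From %OS = 100·exp(−πζ/√(1−ζ²)) = 44%, ζ = −ln(0.44)/√(π²+ln²(0.44)) = 0.2528.
Characteristic equation s² + 11s + 5.2K_p = 0 gives ζ = 11/(2√(5.2K_p)).
Setting ζ = 0.2528: √(5.2K_p) = 11/(2·0.2528) = 21.75, so K_p = 473.2/5.2 = 91.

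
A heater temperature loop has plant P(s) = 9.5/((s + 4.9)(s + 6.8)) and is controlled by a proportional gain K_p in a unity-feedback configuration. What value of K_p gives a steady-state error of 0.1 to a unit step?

K_p = 31.6

The loop is type 0, so e_ss(step) = 1/(1 + K_pos) with K_pos = K_p·P(0).
P(0) = 0.2851. Require 1/(1 + K_p·0.2851) = 0.1, so 1 + 0.2851·K_p = 10.
K_p = (10 − 1)/0.2851 = 31.6.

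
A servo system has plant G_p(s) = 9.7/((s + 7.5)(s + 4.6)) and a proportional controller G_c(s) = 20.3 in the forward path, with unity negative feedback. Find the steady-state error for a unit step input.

0.149

The loop is type 0. Static position error constant K_pos = G_c(0)·G_p(0) = 20.3·0.2812 = 5.708.
Steady-state error to a unit step: e_ss = 1/(1+K_pos) = 1/6.708 = 0.149.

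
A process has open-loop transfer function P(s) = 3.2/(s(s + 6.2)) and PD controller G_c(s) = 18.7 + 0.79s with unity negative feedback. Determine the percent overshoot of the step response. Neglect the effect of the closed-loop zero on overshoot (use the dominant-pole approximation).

11.7%

Forward path: (18.7 + 0.79s)·3.2/(s(s+6.2)). The closed-loop characteristic equation is s² + (6.2 + 3.2·0.79)s + 3.2·18.7 = 0.
That is s² + 8.728s + 59.84 = 0, so ω_n = 7.736 rad/s and ζ = 8.728/(2·7.736) = 0.5641.
%OS = 100·exp(−πζ/√(1−ζ²)) = 11.7%.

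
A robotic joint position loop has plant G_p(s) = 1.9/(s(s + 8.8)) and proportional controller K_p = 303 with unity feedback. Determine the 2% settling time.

Closed-loop characteristic equation: s² + 8.8s + 575.7 = 0, so ω_n = 23.99 rad/s and ζ = 8.8/(2·23.99) = 0.1834.
2% settling time T_s ≈ 4/(ζω_n) = 4/4.4 = 0.909 s.

T_s ≈ 0.909 s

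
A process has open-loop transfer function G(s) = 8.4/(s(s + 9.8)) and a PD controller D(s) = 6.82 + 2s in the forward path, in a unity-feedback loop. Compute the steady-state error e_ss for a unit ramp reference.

The loop has one pole at the origin (type 1). Velocity error constant K_v = lim_{s→0} s·D(s)G(s) = 6.82·8.4/9.8 = 5.846.
Steady-state error to a unit ramp: e_ss = 1/K_v = 0.171.

0.171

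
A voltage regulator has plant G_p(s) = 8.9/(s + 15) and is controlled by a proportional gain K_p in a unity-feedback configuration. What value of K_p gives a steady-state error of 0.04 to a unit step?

The loop is type 0, so e_ss(step) = 1/(1 + K_pos) with K_pos = K_p·G_p(0).
G_p(0) = 0.5933. Require 1/(1 + K_p·0.5933) = 0.04, so 1 + 0.5933·K_p = 25.
K_p = (25 − 1)/0.5933 = 40.4.

K_p = 40.4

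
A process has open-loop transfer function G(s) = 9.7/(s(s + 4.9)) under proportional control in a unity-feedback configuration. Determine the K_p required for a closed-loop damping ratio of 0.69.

Closed-loop characteristic equation: s² + 4.9s + K_p·9.7 = 0.
So ω_n = √(9.7K_p) and 2ζω_n = 4.9, giving ζ = 4.9/(2√(9.7K_p)).
Setting ζ = 0.69: √(9.7K_p) = 4.9/(2·0.69) = 3.551, so K_p = 12.61/9.7 = 1.3.

K_p = 1.3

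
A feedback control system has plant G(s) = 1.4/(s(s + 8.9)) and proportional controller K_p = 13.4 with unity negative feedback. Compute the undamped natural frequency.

ω_n = 4.33 rad/s

With unity feedback the closed-loop characteristic equation is s² + 8.9s + 13.4·1.4 = s² + 8.9s + 18.76 = 0.
Matching s² + 2ζω_n s + ω_n²: ω_n = √18.76 = 4.331 rad/s and 2ζω_n = 8.9, so ζ = 8.9/(2·4.331) = 1.03.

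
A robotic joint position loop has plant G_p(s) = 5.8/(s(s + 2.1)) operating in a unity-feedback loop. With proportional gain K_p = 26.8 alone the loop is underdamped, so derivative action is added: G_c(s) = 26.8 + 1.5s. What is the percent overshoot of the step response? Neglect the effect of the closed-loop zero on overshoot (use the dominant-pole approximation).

22.1%

Forward path: (26.8 + 1.5s)·5.8/(s(s+2.1)). The closed-loop characteristic equation is s² + (2.1 + 5.8·1.5)s + 5.8·26.8 = 0.
That is s² + 10.8s + 155.4 = 0, so ω_n = 12.47 rad/s and ζ = 10.8/(2·12.47) = 0.4331.
%OS = 100·exp(−πζ/√(1−ζ²)) = 22.1%.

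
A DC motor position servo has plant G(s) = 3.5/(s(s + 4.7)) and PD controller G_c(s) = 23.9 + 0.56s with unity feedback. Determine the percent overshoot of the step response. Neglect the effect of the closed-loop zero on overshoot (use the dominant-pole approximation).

Forward path: (23.9 + 0.56s)·3.5/(s(s+4.7)). The closed-loop characteristic equation is s² + (4.7 + 3.5·0.56)s + 3.5·23.9 = 0.
That is s² + 6.66s + 83.65 = 0, so ω_n = 9.146 rad/s and ζ = 6.66/(2·9.146) = 0.3641.
%OS = 100·exp(−πζ/√(1−ζ²)) = 29.3%.

29.3%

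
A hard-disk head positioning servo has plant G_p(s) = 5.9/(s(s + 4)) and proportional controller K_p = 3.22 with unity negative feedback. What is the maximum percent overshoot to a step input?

From 1 + K_pG_p(s) = 0: s² + 4s + 19 = 0 ⇒ ω_n = 4.359, ζ = 0.4589.
%OS = 100·exp(−πζ/√(1−ζ²)) = 100·exp(−π·0.4589/√0.7895) = 19.7%.

19.7%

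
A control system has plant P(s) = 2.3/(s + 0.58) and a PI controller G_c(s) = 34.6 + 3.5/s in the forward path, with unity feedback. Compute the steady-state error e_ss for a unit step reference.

0

The open loop G_c(s)P(s) has a pole at the origin (type 1), so the static position error constant is infinite and e_ss = 1/(1+∞) = 0.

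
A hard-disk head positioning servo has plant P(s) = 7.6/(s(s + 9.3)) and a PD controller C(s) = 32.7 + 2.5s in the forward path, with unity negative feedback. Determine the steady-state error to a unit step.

The open loop C(s)P(s) has a pole at the origin (type 1), so the static position error constant is infinite and e_ss = 1/(1+∞) = 0.

0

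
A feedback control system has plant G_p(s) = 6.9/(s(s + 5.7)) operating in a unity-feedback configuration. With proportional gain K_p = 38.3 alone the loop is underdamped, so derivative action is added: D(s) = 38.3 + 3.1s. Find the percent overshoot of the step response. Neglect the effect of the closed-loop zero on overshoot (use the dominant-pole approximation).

Forward path: (38.3 + 3.1s)·6.9/(s(s+5.7)). The closed-loop characteristic equation is s² + (5.7 + 6.9·3.1)s + 6.9·38.3 = 0.
That is s² + 27.09s + 264.3 = 0, so ω_n = 16.26 rad/s and ζ = 27.09/(2·16.26) = 0.8332.
%OS = 100·exp(−πζ/√(1−ζ²)) = 0.879%.

0.879%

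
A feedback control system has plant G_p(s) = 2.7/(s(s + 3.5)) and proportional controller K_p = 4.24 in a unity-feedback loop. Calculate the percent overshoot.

15%

From 1 + K_pG_p(s) = 0: s² + 3.5s + 11.45 = 0 ⇒ ω_n = 3.383, ζ = 0.5172.
%OS = 100·exp(−πζ/√(1−ζ²)) = 100·exp(−π·0.5172/√0.7325) = 15%.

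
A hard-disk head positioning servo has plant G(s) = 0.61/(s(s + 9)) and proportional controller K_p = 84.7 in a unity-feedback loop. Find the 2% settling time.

T_s ≈ 0.889 s

From 1 + K_pG(s) = 0: s² + 9s + 51.67 = 0 ⇒ ω_n = 7.188, ζ = 0.626.
2% settling time T_s ≈ 4/(ζω_n) = 4/4.5 = 0.889 s.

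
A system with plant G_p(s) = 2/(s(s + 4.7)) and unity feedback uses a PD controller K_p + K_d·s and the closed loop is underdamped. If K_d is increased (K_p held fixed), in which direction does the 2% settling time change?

Characteristic equation s² + (4.7 + 2K_d)s + 2K_p = 0: raising K_d increases ζω_n = (4.7+2K_d)/2 while the loop stays underdamped, so T_s ≈ 4/(ζω_n) decreases.

decrease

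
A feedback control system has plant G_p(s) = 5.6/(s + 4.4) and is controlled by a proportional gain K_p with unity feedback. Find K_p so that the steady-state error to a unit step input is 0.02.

For a type-0 loop with proportional control, e_ss = 1/(1 + K_p·G_p(0)).
G_p(0) = 1.273. Require 1/(1 + K_p·1.273) = 0.02, so 1 + 1.273·K_p = 50.
K_p = (50 − 1)/1.273 = 38.5.

K_p = 38.5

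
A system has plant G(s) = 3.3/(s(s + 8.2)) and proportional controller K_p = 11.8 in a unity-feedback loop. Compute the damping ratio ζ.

ζ = 0.657

1 + K_p·G(s) = 0 gives s² + 8.2s + 38.94 = 0.
So ω_n² = 38.94 ⇒ ω_n = 6.24 rad/s, and ζ = 8.2/(2ω_n) = 0.657.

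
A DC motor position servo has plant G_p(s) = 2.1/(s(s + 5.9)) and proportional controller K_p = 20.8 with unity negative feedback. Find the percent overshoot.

From 1 + K_pG_p(s) = 0: s² + 5.9s + 43.68 = 0 ⇒ ω_n = 6.609, ζ = 0.4464.
%OS = 100·exp(−πζ/√(1−ζ²)) = 100·exp(−π·0.4464/√0.8008) = 20.9%.

20.9%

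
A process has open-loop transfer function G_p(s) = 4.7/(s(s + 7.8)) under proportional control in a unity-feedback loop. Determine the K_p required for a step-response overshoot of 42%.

From %OS = 100·exp(−πζ/√(1−ζ²)) = 42%, ζ = −ln(0.42)/√(π²+ln²(0.42)) = 0.2662.
Characteristic equation s² + 7.8s + 4.7K_p = 0 gives ζ = 7.8/(2√(4.7K_p)).
Setting ζ = 0.2662: √(4.7K_p) = 7.8/(2·0.2662) = 14.65, so K_p = 214.7/4.7 = 45.7.

K_p = 45.7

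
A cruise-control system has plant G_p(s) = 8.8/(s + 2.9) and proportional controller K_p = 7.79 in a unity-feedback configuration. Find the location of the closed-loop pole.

s = -71.45

Closed-loop transfer function: T(s) = K_p·G_p(s)/(1 + K_p·G_p(s)) = 68.55/(s + 2.9 + 68.55) = 68.55/(s + 71.45).
The closed-loop pole is at s = −71.45.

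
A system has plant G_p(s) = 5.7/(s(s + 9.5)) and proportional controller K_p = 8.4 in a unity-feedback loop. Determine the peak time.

From 1 + K_pG_p(s) = 0: s² + 9.5s + 47.88 = 0 ⇒ ω_n = 6.92, ζ = 0.6865.
Damped frequency ω_d = ω_n√(1−ζ²) = 5.032 rad/s, so peak time T_p = π/ω_d = 0.624 s.

T_p = 0.624 s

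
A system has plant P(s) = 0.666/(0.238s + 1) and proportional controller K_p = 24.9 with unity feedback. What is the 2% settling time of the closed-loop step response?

T_s ≈ 0.0541 s

Closed loop: T(s) = K_p·P/(1+K_p·P) = 16.58/(0.238s + 1 + 16.58), with pole at s = −(1 + 16.58)/0.238 = −73.88.
τ = 1/73.88 = 0.01354 s, so 2% settling time ≈ 4τ = 0.0541 s.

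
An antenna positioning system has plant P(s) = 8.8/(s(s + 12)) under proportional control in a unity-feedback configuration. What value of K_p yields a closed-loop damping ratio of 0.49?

Closed-loop characteristic equation: s² + 12s + K_p·8.8 = 0.
So ω_n = √(8.8K_p) and 2ζω_n = 12, giving ζ = 12/(2√(8.8K_p)).
Setting ζ = 0.49: √(8.8K_p) = 12/(2·0.49) = 12.24, so K_p = 149.9/8.8 = 17.

K_p = 17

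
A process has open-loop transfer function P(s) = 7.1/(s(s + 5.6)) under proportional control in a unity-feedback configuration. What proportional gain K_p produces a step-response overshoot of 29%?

K_p = 8.22

From %OS = 100·exp(−πζ/√(1−ζ²)) = 29%, ζ = −ln(0.29)/√(π²+ln²(0.29)) = 0.3666.
Characteristic equation s² + 5.6s + 7.1K_p = 0 gives ζ = 5.6/(2√(7.1K_p)).
Setting ζ = 0.3666: √(7.1K_p) = 5.6/(2·0.3666) = 7.638, so K_p = 58.34/7.1 = 8.22.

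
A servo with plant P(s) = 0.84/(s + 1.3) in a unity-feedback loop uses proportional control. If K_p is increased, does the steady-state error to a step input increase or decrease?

e_ss = 1/(1 + K_p·P(0)); a larger K_p raises the denominator, so e_ss decreases.

decrease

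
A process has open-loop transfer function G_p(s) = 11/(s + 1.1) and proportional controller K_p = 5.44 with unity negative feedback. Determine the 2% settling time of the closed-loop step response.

Closed-loop transfer function: T(s) = K_p·G_p(s)/(1 + K_p·G_p(s)) = 59.84/(s + 1.1 + 59.84) = 59.84/(s + 60.94).
Time constant τ = 1/60.94 = 0.01641 s, so the 2% settling time is about 4τ = 0.0656 s.

T_s ≈ 0.0656 s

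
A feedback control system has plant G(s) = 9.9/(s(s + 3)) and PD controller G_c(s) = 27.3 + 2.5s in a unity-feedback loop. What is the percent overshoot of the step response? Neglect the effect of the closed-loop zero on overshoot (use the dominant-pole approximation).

Forward path: (27.3 + 2.5s)·9.9/(s(s+3)). The closed-loop characteristic equation is s² + (3 + 9.9·2.5)s + 9.9·27.3 = 0.
That is s² + 27.75s + 270.3 = 0, so ω_n = 16.44 rad/s and ζ = 27.75/(2·16.44) = 0.844.
%OS = 100·exp(−πζ/√(1−ζ²)) = 0.713%.

0.713%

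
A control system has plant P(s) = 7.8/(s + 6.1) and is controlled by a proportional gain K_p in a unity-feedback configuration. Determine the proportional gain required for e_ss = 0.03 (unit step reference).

K_p = 25.3

For a type-0 loop with proportional control, e_ss = 1/(1 + K_p·P(0)).
P(0) = 1.279. Require 1/(1 + K_p·1.279) = 0.03, so 1 + 1.279·K_p = 33.33.
K_p = (33.33 − 1)/1.279 = 25.3.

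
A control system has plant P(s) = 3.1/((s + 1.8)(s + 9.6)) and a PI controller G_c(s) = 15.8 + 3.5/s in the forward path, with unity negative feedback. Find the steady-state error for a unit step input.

The open loop G_c(s)P(s) has a pole at the origin (type 1), so the static position error constant is infinite and e_ss = 1/(1+∞) = 0.

0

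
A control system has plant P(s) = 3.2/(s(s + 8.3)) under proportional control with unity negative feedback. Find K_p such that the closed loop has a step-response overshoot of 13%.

K_p = 18.1

From %OS = 100·exp(−πζ/√(1−ζ²)) = 13%, ζ = −ln(0.13)/√(π²+ln²(0.13)) = 0.5446.
Characteristic equation s² + 8.3s + 3.2K_p = 0 gives ζ = 8.3/(2√(3.2K_p)).
Setting ζ = 0.5446: √(3.2K_p) = 8.3/(2·0.5446) = 7.62, so K_p = 58.06/3.2 = 18.1.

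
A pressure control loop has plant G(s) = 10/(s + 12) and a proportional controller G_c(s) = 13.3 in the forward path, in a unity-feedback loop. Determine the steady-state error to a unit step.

The loop is type 0. Static position error constant K_pos = G_c(0)·G(0) = 13.3·0.8333 = 11.08.
Steady-state error to a unit step: e_ss = 1/(1+K_pos) = 1/12.08 = 0.0828.

0.0828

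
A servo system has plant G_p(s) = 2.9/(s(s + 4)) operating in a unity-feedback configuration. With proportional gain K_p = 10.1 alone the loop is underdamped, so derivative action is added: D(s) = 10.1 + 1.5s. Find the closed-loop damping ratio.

Forward path: (10.1 + 1.5s)·2.9/(s(s+4)). The closed-loop characteristic equation is s² + (4 + 2.9·1.5)s + 2.9·10.1 = 0.
That is s² + 8.35s + 29.29 = 0, so ω_n = 5.412 rad/s and ζ = 8.35/(2·5.412) = 0.7714.

ζ = 0.771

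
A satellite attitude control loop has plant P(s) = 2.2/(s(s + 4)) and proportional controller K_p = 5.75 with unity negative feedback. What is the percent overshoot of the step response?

11.8%

The closed-loop denominator s² + 4s + 12.65 gives ω_n = √12.65 = 3.557 and ζ = 4/(2ω_n) = 0.5623.
%OS = 100·exp(−πζ/√(1−ζ²)) = 100·exp(−π·0.5623/√0.6838) = 11.8%.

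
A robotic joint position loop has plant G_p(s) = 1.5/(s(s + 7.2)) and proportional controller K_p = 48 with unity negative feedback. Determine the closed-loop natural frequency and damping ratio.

ω_n = 8.49 rad/s, ζ = 0.424

1 + K_p·G_p(s) = 0 gives s² + 7.2s + 72 = 0.
Matching s² + 2ζω_n s + ω_n²: ω_n = √72 = 8.485 rad/s and 2ζω_n = 7.2, so ζ = 7.2/(2·8.485) = 0.424.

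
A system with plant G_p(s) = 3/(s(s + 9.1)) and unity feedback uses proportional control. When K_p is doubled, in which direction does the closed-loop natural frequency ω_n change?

increase

ω_n = √(3·K_p), which grows with K_p.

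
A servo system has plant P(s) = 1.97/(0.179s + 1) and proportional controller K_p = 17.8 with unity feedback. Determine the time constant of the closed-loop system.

τ = 0.00496 s

Closed loop: T(s) = K_p·P/(1+K_p·P) = 35.07/(0.179s + 1 + 35.07), with pole at s = −(1 + 35.07)/0.179 = −201.5.
Closed-loop time constant τ = 1/201.5 = 0.00496 s.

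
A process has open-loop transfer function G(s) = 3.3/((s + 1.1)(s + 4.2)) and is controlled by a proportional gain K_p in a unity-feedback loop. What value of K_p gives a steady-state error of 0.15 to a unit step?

Steady-state error for a unit step on this type-0 loop is 1/(1 + K_p·G(0)).
G(0) = 0.7143. Require 1/(1 + K_p·0.7143) = 0.15, so 1 + 0.7143·K_p = 6.667.
K_p = (6.667 − 1)/0.7143 = 7.93.

K_p = 7.93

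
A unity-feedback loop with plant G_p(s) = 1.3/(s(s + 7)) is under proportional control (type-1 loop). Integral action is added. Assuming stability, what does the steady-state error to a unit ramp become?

0

The integrator raises the loop to type 2, so K_v → ∞ and e_ss to a ramp is zero.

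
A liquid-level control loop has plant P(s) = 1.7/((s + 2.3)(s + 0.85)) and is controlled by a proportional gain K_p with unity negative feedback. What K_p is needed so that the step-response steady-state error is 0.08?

K_p = 13.2

Steady-state error for a unit step on this type-0 loop is 1/(1 + K_p·P(0)).
P(0) = 0.8696. Require 1/(1 + K_p·0.8696) = 0.08, so 1 + 0.8696·K_p = 12.5.
K_p = (12.5 − 1)/0.8696 = 13.2.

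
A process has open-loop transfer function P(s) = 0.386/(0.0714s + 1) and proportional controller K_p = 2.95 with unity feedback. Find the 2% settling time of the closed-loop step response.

Closed loop: T(s) = K_p·P/(1+K_p·P) = 1.139/(0.0714s + 1 + 1.139), with pole at s = −(1 + 1.139)/0.0714 = −29.95.
τ = 1/29.95 = 0.03338 s, so 2% settling time ≈ 4τ = 0.134 s.

T_s ≈ 0.134 s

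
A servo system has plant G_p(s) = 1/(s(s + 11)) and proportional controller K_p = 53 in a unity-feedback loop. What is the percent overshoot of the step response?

2.67%

Closed-loop characteristic equation: s² + 11s + 53 = 0, so ω_n = 7.28 rad/s and ζ = 11/(2·7.28) = 0.7555.
%OS = 100·exp(−πζ/√(1−ζ²)) = 100·exp(−π·0.7555/√0.4292) = 2.67%.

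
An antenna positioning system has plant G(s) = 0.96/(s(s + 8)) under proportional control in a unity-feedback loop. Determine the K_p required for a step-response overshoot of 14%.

From %OS = 100·exp(−πζ/√(1−ζ²)) = 14%, ζ = −ln(0.14)/√(π²+ln²(0.14)) = 0.5305.
Characteristic equation s² + 8s + 0.96K_p = 0 gives ζ = 8/(2√(0.96K_p)).
Setting ζ = 0.5305: √(0.96K_p) = 8/(2·0.5305) = 7.54, so K_p = 56.85/0.96 = 59.2.

K_p = 59.2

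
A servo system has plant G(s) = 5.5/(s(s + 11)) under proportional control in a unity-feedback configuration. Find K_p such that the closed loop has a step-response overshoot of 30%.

K_p = 42.9

From %OS = 100·exp(−πζ/√(1−ζ²)) = 30%, ζ = −ln(0.3)/√(π²+ln²(0.3)) = 0.3579.
Characteristic equation s² + 11s + 5.5K_p = 0 gives ζ = 11/(2√(5.5K_p)).
Setting ζ = 0.3579: √(5.5K_p) = 11/(2·0.3579) = 15.37, so K_p = 236.2/5.5 = 42.9.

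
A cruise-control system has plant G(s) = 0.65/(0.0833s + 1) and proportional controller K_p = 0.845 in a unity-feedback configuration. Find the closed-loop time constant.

Closed loop: T(s) = K_p·G/(1+K_p·G) = 0.5493/(0.0833s + 1 + 0.5493), with pole at s = −(1 + 0.5493)/0.0833 = −18.6.
Closed-loop time constant τ = 1/18.6 = 0.0538 s.

τ = 0.0538 s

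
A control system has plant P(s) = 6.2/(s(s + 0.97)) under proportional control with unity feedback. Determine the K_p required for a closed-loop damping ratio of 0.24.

K_p = 0.659

Closed-loop characteristic equation: s² + 0.97s + K_p·6.2 = 0.
So ω_n = √(6.2K_p) and 2ζω_n = 0.97, giving ζ = 0.97/(2√(6.2K_p)).
Setting ζ = 0.24: √(6.2K_p) = 0.97/(2·0.24) = 2.021, so K_p = 4.084/6.2 = 0.659.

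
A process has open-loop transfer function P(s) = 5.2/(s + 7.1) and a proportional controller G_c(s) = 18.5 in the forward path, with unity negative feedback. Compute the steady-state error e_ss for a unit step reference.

0.0687

The loop is type 0. Static position error constant K_pos = G_c(0)·P(0) = 18.5·0.7324 = 13.55.
Steady-state error to a unit step: e_ss = 1/(1+K_pos) = 1/14.55 = 0.0687.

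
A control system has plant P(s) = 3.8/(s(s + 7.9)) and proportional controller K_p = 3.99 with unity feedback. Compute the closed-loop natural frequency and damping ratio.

ω_n = 3.89 rad/s, ζ = 1.01

1 + K_p·P(s) = 0 gives s² + 7.9s + 15.16 = 0.
So ω_n² = 15.16 ⇒ ω_n = 3.894 rad/s, and ζ = 7.9/(2ω_n) = 1.01.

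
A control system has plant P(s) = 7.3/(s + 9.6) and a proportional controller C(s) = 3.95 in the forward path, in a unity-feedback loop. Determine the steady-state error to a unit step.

The loop is type 0. Static position error constant K_pos = C(0)·P(0) = 3.95·0.7604 = 3.004.
Steady-state error to a unit step: e_ss = 1/(1+K_pos) = 1/4.004 = 0.25.

0.25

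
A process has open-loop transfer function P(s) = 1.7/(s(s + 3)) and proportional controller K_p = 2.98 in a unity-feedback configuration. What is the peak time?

T_p = 1.87 s

Closed-loop characteristic equation: s² + 3s + 5.066 = 0, so ω_n = 2.251 rad/s and ζ = 3/(2·2.251) = 0.6664.
Damped frequency ω_d = ω_n√(1−ζ²) = 1.678 rad/s, so peak time T_p = π/ω_d = 1.87 s.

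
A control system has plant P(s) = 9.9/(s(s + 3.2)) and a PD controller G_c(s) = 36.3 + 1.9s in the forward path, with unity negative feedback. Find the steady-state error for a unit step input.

0

The open loop G_c(s)P(s) has a pole at the origin (type 1), so the static position error constant is infinite and e_ss = 1/(1+∞) = 0.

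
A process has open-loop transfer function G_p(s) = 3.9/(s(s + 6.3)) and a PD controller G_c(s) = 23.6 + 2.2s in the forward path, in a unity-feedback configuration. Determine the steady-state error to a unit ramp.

0.0684

The loop has one pole at the origin (type 1). Velocity error constant K_v = lim_{s→0} s·G_c(s)G_p(s) = 23.6·3.9/6.3 = 14.61.
Steady-state error to a unit ramp: e_ss = 1/K_v = 0.0684.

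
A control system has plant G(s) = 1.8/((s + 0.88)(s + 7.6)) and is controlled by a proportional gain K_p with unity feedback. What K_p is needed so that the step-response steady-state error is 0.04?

Steady-state error for a unit step on this type-0 loop is 1/(1 + K_p·G(0)).
G(0) = 0.2691. Require 1/(1 + K_p·0.2691) = 0.04, so 1 + 0.2691·K_p = 25.
K_p = (25 − 1)/0.2691 = 89.2.

K_p = 89.2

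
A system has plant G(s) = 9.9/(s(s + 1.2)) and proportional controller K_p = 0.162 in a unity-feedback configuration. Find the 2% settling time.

The closed-loop denominator s² + 1.2s + 1.604 gives ω_n = √1.604 = 1.266 and ζ = 1.2/(2ω_n) = 0.4738.
2% settling time T_s ≈ 4/(ζω_n) = 4/0.6 = 6.67 s.

T_s ≈ 6.67 s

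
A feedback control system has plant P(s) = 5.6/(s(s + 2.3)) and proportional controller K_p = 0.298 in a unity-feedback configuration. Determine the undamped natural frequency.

The closed-loop denominator is s(s+2.3) + 0.298·5.6 = s² + 2.3s + 1.669.
Matching s² + 2ζω_n s + ω_n²: ω_n = √1.669 = 1.292 rad/s and 2ζω_n = 2.3, so ζ = 2.3/(2·1.292) = 0.89.

ω_n = 1.29 rad/s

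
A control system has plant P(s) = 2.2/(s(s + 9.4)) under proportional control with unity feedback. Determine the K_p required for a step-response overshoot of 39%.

K_p = 122

From %OS = 100·exp(−πζ/√(1−ζ²)) = 39%, ζ = −ln(0.39)/√(π²+ln²(0.39)) = 0.2871.
Characteristic equation s² + 9.4s + 2.2K_p = 0 gives ζ = 9.4/(2√(2.2K_p)).
Setting ζ = 0.2871: √(2.2K_p) = 9.4/(2·0.2871) = 16.37, so K_p = 268/2.2 = 122.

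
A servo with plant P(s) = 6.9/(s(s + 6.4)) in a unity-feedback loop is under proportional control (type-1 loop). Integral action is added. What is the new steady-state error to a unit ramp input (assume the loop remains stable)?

The integrator raises the loop to type 2, so K_v → ∞ and e_ss to a ramp is zero.

0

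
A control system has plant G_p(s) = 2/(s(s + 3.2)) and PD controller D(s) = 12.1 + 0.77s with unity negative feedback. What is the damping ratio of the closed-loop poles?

ζ = 0.482

Forward path: (12.1 + 0.77s)·2/(s(s+3.2)). The closed-loop characteristic equation is s² + (3.2 + 2·0.77)s + 2·12.1 = 0.
That is s² + 4.74s + 24.2 = 0, so ω_n = 4.919 rad/s and ζ = 4.74/(2·4.919) = 0.4818.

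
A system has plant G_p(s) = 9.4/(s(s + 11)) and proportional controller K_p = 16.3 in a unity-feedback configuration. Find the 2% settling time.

T_s ≈ 0.727 s

From 1 + K_pG_p(s) = 0: s² + 11s + 153.2 = 0 ⇒ ω_n = 12.38, ζ = 0.4443.
2% settling time T_s ≈ 4/(ζω_n) = 4/5.5 = 0.727 s.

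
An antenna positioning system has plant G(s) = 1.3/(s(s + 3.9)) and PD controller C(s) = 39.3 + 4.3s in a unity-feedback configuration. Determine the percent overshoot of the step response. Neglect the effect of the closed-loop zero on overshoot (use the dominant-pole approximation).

Forward path: (39.3 + 4.3s)·1.3/(s(s+3.9)). The closed-loop characteristic equation is s² + (3.9 + 1.3·4.3)s + 1.3·39.3 = 0.
That is s² + 9.49s + 51.09 = 0, so ω_n = 7.148 rad/s and ζ = 9.49/(2·7.148) = 0.6638.
%OS = 100·exp(−πζ/√(1−ζ²)) = 6.15%.

6.15%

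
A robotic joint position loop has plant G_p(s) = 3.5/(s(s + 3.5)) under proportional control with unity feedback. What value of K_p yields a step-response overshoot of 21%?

From %OS = 100·exp(−πζ/√(1−ζ²)) = 21%, ζ = −ln(0.21)/√(π²+ln²(0.21)) = 0.4449.
Characteristic equation s² + 3.5s + 3.5K_p = 0 gives ζ = 3.5/(2√(3.5K_p)).
Setting ζ = 0.4449: √(3.5K_p) = 3.5/(2·0.4449) = 3.933, so K_p = 15.47/3.5 = 4.42.

K_p = 4.42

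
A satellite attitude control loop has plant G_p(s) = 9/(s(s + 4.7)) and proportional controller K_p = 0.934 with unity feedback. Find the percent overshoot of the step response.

1.29%

The closed-loop denominator s² + 4.7s + 8.406 gives ω_n = √8.406 = 2.899 and ζ = 4.7/(2ω_n) = 0.8105.
%OS = 100·exp(−πζ/√(1−ζ²)) = 100·exp(−π·0.8105/√0.343) = 1.29%.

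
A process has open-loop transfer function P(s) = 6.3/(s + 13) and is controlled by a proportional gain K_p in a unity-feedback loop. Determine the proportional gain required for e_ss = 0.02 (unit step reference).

The loop is type 0, so e_ss(step) = 1/(1 + K_pos) with K_pos = K_p·P(0).
P(0) = 0.4846. Require 1/(1 + K_p·0.4846) = 0.02, so 1 + 0.4846·K_p = 50.
K_p = (50 − 1)/0.4846 = 101.

K_p = 101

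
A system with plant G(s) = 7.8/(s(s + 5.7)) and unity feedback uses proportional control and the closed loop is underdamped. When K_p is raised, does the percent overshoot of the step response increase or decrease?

ζ = 5.7/(2√(7.8K_p)) decreases as K_p grows; lower damping means more overshoot.

increase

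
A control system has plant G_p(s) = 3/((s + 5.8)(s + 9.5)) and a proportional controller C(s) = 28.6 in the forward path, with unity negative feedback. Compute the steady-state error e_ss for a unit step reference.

The loop is type 0. Static position error constant K_pos = C(0)·G_p(0) = 28.6·0.05445 = 1.557.
Steady-state error to a unit step: e_ss = 1/(1+K_pos) = 1/2.557 = 0.391.

0.391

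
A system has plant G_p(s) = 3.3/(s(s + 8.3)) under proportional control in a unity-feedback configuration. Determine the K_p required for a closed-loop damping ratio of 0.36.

Closed-loop characteristic equation: s² + 8.3s + K_p·3.3 = 0.
So ω_n = √(3.3K_p) and 2ζω_n = 8.3, giving ζ = 8.3/(2√(3.3K_p)).
Setting ζ = 0.36: √(3.3K_p) = 8.3/(2·0.36) = 11.53, so K_p = 132.9/3.3 = 40.3.

K_p = 40.3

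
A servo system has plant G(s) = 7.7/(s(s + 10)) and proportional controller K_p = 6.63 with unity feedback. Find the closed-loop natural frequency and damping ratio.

The closed-loop denominator is s(s+10) + 6.63·7.7 = s² + 10s + 51.05.
Matching s² + 2ζω_n s + ω_n²: ω_n = √51.05 = 7.145 rad/s and 2ζω_n = 10, so ζ = 10/(2·7.145) = 0.7.

ω_n = 7.14 rad/s, ζ = 0.7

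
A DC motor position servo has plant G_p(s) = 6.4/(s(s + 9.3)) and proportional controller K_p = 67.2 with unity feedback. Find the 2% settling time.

T_s ≈ 0.86 s

Closed-loop characteristic equation: s² + 9.3s + 430.1 = 0, so ω_n = 20.74 rad/s and ζ = 9.3/(2·20.74) = 0.2242.
2% settling time T_s ≈ 4/(ζω_n) = 4/4.65 = 0.86 s.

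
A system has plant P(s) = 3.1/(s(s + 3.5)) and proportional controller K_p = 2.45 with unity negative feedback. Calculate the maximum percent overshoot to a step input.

The closed-loop denominator s² + 3.5s + 7.595 gives ω_n = √7.595 = 2.756 and ζ = 3.5/(2ω_n) = 0.635.
%OS = 100·exp(−πζ/√(1−ζ²)) = 100·exp(−π·0.635/√0.5968) = 7.56%.

7.56%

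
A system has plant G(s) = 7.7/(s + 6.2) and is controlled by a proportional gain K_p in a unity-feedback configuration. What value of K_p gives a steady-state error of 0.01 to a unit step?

For a type-0 loop with proportional control, e_ss = 1/(1 + K_p·G(0)).
G(0) = 1.242. Require 1/(1 + K_p·1.242) = 0.01, so 1 + 1.242·K_p = 100.
K_p = (100 − 1)/1.242 = 79.7.

K_p = 79.7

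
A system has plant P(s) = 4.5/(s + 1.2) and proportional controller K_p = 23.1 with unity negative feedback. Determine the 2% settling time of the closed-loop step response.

T_s ≈ 0.038 s

Closed-loop transfer function: T(s) = K_p·P(s)/(1 + K_p·P(s)) = 104/(s + 1.2 + 104) = 104/(s + 105.2).
Time constant τ = 1/105.2 = 0.00951 s, so the 2% settling time is about 4τ = 0.038 s.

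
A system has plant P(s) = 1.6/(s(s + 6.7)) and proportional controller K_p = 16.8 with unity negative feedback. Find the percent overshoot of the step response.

Closed-loop characteristic equation: s² + 6.7s + 26.88 = 0, so ω_n = 5.185 rad/s and ζ = 6.7/(2·5.185) = 0.6461.
%OS = 100·exp(−πζ/√(1−ζ²)) = 100·exp(−π·0.6461/√0.5825) = 7%.

7%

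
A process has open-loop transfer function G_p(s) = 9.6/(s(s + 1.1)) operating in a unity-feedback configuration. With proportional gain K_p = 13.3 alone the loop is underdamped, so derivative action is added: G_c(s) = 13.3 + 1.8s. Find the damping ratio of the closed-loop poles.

Forward path: (13.3 + 1.8s)·9.6/(s(s+1.1)). The closed-loop characteristic equation is s² + (1.1 + 9.6·1.8)s + 9.6·13.3 = 0.
That is s² + 18.38s + 127.7 = 0, so ω_n = 11.3 rad/s and ζ = 18.38/(2·11.3) = 0.8133.

ζ = 0.813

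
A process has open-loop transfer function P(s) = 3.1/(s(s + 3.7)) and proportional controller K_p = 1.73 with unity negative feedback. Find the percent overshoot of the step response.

From 1 + K_pP(s) = 0: s² + 3.7s + 5.363 = 0 ⇒ ω_n = 2.316, ζ = 0.7989.
%OS = 100·exp(−πζ/√(1−ζ²)) = 100·exp(−π·0.7989/√0.3618) = 1.54%.

1.54%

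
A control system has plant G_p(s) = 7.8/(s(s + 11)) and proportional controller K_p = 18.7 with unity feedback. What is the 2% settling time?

Closed-loop characteristic equation: s² + 11s + 145.9 = 0, so ω_n = 12.08 rad/s and ζ = 11/(2·12.08) = 0.4554.
2% settling time T_s ≈ 4/(ζω_n) = 4/5.5 = 0.727 s.

T_s ≈ 0.727 s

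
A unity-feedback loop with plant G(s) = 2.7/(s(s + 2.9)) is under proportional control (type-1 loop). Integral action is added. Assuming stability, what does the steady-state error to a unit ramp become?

0

The integrator raises the loop to type 2, so K_v → ∞ and e_ss to a ramp is zero.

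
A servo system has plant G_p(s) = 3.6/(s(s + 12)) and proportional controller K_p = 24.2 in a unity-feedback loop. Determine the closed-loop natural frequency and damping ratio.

ω_n = 9.33 rad/s, ζ = 0.643

With unity feedback the closed-loop characteristic equation is s² + 12s + 24.2·3.6 = s² + 12s + 87.12 = 0.
Matching s² + 2ζω_n s + ω_n²: ω_n = √87.12 = 9.334 rad/s and 2ζω_n = 12, so ζ = 12/(2·9.334) = 0.643.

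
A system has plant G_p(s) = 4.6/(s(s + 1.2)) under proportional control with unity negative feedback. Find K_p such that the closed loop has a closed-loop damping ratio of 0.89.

Closed-loop characteristic equation: s² + 1.2s + K_p·4.6 = 0.
So ω_n = √(4.6K_p) and 2ζω_n = 1.2, giving ζ = 1.2/(2√(4.6K_p)).
Setting ζ = 0.89: √(4.6K_p) = 1.2/(2·0.89) = 0.6742, so K_p = 0.4545/4.6 = 0.0988.

K_p = 0.0988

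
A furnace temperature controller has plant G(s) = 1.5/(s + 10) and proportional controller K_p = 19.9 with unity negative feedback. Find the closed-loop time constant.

Closed-loop transfer function: T(s) = K_p·G(s)/(1 + K_p·G(s)) = 29.85/(s + 10 + 29.85) = 29.85/(s + 39.85).
Time constant τ = 1/39.85 = 0.0251 s.

τ = 0.0251 s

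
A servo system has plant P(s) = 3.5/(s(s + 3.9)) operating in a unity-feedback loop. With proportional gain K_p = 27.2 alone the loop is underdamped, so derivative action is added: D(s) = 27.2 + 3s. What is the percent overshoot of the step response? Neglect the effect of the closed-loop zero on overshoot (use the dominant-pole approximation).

Forward path: (27.2 + 3s)·3.5/(s(s+3.9)). The closed-loop characteristic equation is s² + (3.9 + 3.5·3)s + 3.5·27.2 = 0.
That is s² + 14.4s + 95.2 = 0, so ω_n = 9.757 rad/s and ζ = 14.4/(2·9.757) = 0.7379.
%OS = 100·exp(−πζ/√(1−ζ²)) = 3.22%.

3.22%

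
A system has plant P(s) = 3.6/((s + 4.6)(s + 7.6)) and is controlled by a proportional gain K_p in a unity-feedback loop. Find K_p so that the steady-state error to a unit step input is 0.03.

For a type-0 loop with proportional control, e_ss = 1/(1 + K_p·P(0)).
P(0) = 0.103. Require 1/(1 + K_p·0.103) = 0.03, so 1 + 0.103·K_p = 33.33.
K_p = (33.33 − 1)/0.103 = 314.

K_p = 314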